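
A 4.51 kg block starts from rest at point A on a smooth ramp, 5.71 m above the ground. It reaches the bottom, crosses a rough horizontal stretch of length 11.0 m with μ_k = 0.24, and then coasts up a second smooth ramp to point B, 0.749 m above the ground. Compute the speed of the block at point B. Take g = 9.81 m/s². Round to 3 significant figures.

v = 6.75 m/s

Energy at A: mgh₁ = (4.51)(9.81)(5.71) = 252.63 J
Friction loss: W_f = μ_k mg d = 116.8 J
At B: ½mv² + mgh₂ = mgh₁ − W_f
½mv² = 252.63 − 116.8 − 33.138 = 102.69 J
v = √(2 × 102.69/4.51) = 6.748 m/s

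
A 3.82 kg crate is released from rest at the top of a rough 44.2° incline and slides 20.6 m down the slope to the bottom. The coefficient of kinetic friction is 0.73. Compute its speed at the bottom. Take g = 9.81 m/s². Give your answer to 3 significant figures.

v = 8.38 m/s

Work–energy: mg(L sinθ) − μ_k(mg cosθ)L = ½mv²
mgh = mgL sinθ = (3.82)(9.81)(20.6)sin44.2° = 538.19 J
W_f = μ_k mg cosθ · L = (0.73)(3.82)(9.81)cos44.2°·20.6 = 404.0 J
½mv² = 538.19 − 404.0 = 134.18 J
v = √(2 × 134.18/3.82) = 8.382 m/s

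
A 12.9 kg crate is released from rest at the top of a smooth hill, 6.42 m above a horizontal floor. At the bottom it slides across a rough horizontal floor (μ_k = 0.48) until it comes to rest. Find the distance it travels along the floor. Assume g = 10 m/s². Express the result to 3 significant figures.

d = 13.4 m

Energy at the top = energy at the end + work done against friction:
At rest all PE has been dissipated by friction: mgh = μ_k m g d
d = h/μ_k = 6.42/0.48 = 13.38 m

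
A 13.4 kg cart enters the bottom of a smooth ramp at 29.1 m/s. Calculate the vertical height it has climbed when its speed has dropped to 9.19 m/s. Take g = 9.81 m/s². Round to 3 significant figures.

h = 38.9 m

Energy balance between the two points: ½mv₁² = ½mv₂² + mgh
h = (v₁² − v₂²)/(2g) = (29.1² − 9.19²)/(2 × 9.81) = 38.86 m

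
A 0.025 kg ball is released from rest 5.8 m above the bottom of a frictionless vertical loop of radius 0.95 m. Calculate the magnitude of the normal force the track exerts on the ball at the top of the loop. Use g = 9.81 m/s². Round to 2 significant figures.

N = 1.8 N

Energy from release to top (height 2r): mgh = ½mv_top² + mg(2r)
v_top² = 2g(h − 2r) = 2(9.81)(5.8 − 1.900) = 76.518 m²/s²
At the top, both N and weight point toward the centre: N + mg = mv_top²/r
N = m(v_top²/r − g) = 0.025(76.518/0.95 − 9.81) = 1.768 N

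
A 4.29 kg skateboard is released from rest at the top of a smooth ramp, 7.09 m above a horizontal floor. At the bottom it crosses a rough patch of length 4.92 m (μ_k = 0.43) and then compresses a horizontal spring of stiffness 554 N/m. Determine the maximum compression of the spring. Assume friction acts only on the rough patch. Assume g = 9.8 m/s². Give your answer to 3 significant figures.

Initial energy: E₁ = mgh = (4.29)(9.8)(7.09) = 298.08 J
Friction removes W_f = μ_k mg d = (0.43)(4.29)(9.8)(4.92) = 88.94 J
Energy reaching the spring: E = 298.08 − 88.94 = 209.13 J
At max compression ½kx² = E ⇒ x = √(2E/k) = √(2 × 209.13/554) = 0.8689 m

x = 0.869 m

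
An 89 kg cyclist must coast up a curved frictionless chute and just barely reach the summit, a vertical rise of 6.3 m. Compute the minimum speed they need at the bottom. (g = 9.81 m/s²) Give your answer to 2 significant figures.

At the top they are momentarily at rest, so all KE converts to PE: ½mv² = mgh
v = √(2gh) = √(2 × 9.81 × 6.3) = 11.12 m/s

v = 11 m/s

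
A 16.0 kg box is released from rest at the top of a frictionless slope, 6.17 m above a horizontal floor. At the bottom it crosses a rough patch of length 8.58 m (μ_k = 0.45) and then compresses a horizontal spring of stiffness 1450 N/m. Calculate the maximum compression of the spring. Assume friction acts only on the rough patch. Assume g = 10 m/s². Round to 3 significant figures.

x = 0.714 m

Initial energy: E₁ = mgh = (16.0)(10)(6.17) = 987.20 J
Friction removes W_f = μ_k mg d = (0.45)(16.0)(10)(8.58) = 617.8 J
Energy reaching the spring: E = 987.20 − 617.8 = 369.44 J
At max compression ½kx² = E ⇒ x = √(2E/k) = √(2 × 369.44/1450) = 0.7138 m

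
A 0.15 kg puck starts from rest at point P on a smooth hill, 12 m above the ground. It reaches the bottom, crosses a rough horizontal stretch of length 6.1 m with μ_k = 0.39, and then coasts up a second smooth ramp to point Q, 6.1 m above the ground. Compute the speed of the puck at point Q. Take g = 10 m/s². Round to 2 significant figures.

Energy at P: mgh₁ = (0.15)(10)(12) = 18.000 J
Friction loss: W_f = μ_k mg d = 3.568 J
At Q: ½mv² + mgh₂ = mgh₁ − W_f
½mv² = 18.000 − 3.568 − 9.1500 = 5.2815 J
v = √(2 × 5.2815/0.15) = 8.392 m/s

v = 8.4 m/s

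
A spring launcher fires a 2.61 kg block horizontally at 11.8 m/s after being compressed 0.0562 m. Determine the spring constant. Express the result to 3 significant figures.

½kx² = ½mv²
k = mv²/x² = (2.61)(11.8)²/(0.0562)² = 115062 N/m

k = 115000 N/m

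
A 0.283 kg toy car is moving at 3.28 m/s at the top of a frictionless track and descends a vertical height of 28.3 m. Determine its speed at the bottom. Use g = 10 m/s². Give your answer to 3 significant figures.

v = 24.0 m/s

Energy conservation between the two points: ½mv₀² + mgh = ½mv²
The mass cancels from both sides.
v² = v₀² + 2gh = (3.28)² + 2(10)(28.3) = 576.76
v = √576.76 = 24.02 m/s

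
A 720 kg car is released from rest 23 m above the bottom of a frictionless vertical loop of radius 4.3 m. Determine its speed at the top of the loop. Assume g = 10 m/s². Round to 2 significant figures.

v = 17 m/s

Energy conservation: mgh = ½mv_top² + mg(2r)
v_top² = 2g(h − 2r) = 2(10)(23 − 8.600) = 288.0
v_top = 16.97 m/s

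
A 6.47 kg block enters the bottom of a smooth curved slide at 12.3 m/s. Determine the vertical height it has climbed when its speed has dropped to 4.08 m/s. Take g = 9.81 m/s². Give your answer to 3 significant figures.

Conservation of energy: ½mv₁² = ½mv₂² + mgh
h = (v₁² − v₂²)/(2g) = (12.3² − 4.08²)/(2 × 9.81) = 6.863 m

h = 6.86 m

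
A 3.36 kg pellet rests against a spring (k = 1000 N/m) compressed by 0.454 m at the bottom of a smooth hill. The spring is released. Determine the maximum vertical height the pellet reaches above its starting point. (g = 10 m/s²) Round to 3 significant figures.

h = 3.07 m

All spring PE becomes gravitational PE at the highest point: ½kx² = mgh
h = kx²/(2mg) = (1000)(0.454)²/(2 × 3.36 × 10) = 3.067 m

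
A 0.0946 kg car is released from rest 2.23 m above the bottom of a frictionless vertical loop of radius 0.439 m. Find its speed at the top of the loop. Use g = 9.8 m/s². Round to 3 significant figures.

v = 5.15 m/s

Energy conservation: mgh = ½mv_top² + mg(2r)
v_top² = 2g(h − 2r) = 2(9.8)(2.23 − 0.8780) = 26.50
v_top = 5.148 m/s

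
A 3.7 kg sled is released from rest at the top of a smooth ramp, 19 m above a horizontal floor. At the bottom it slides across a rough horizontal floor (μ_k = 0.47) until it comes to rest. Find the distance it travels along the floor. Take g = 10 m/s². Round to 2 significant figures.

Energy at the top = energy at the end + work done against friction:
At rest all PE has been dissipated by friction: mgh = μ_k m g d
d = h/μ_k = 19/0.47 = 40.43 m

d = 40 m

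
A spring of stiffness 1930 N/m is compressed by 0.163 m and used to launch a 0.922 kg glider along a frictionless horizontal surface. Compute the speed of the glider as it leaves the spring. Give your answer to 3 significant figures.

v = 7.46 m/s

Conservation of energy: ½kx² = ½mv²
v = x√(k/m) = 0.163 × √(1930/0.922) = 7.458 m/s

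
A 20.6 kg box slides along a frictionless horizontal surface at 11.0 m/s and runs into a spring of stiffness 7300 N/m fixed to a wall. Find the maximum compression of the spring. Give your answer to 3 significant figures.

x = 0.584 m

All KE is stored as spring PE at maximum compression: ½mv² = ½kx²
x = v√(m/k) = 11.0 × √(20.6/7300) = 0.5843 m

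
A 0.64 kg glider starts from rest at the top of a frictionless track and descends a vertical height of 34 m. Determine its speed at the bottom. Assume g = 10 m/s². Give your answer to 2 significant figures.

v = 26 m/s

Energy conservation between the two points: mgh = ½mv²
v = √(2gh) = √(2 × 10 × 34) = √680.00 = 26.08 m/s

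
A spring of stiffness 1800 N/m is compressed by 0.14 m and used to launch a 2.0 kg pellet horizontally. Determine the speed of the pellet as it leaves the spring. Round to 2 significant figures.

Conservation of energy: ½kx² = ½mv²
v = x√(k/m) = 0.14 × √(1800/2.0) = 4.200 m/s

v = 4.2 m/s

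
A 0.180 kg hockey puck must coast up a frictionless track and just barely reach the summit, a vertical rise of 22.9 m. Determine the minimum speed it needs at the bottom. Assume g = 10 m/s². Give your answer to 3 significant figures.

At the top it is momentarily at rest, so all KE converts to PE: ½mv² = mgh
v = √(2gh) = √(2 × 10 × 22.9) = 21.40 m/s

v = 21.4 m/s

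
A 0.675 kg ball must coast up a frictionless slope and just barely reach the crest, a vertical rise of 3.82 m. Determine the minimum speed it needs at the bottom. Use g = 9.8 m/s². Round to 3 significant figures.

At the top it is momentarily at rest, so all KE converts to PE: ½mv² = mgh
v = √(2gh) = √(2 × 9.8 × 3.82) = 8.653 m/s

v = 8.65 m/s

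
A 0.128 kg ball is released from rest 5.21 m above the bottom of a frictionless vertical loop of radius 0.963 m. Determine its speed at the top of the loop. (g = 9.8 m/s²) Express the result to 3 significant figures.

v = 8.02 m/s

Energy conservation: mgh = ½mv_top² + mg(2r)
v_top² = 2g(h − 2r) = 2(9.8)(5.21 − 1.926) = 64.37
v_top = 8.023 m/s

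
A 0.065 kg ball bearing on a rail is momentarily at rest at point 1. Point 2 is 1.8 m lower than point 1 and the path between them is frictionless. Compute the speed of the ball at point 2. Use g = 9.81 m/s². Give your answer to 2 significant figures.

v = 5.9 m/s

Mechanical energy is conserved (no friction): mgh = ½mv²
The mass cancels from both sides.
v = √(2gh) = √(2 × 9.81 × 1.8) = √35.316 = 5.943 m/s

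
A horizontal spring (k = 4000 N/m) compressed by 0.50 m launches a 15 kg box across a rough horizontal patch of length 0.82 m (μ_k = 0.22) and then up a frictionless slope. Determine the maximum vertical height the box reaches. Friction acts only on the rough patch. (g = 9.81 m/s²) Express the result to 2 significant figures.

Spring energy: E₀ = ½kx² = ½(4000)(0.50)² = 500.00 J
Friction: W_f = μ_k mg d = (0.22)(15)(9.81)(0.82) = 26.55 J
Energy at base of ramp: E = 500.00 − 26.55 = 473.45 J
At max height all remaining energy is PE: mgh = E ⇒ h = E/(mg) = 473.45/(15 × 9.81) = 3.217 m

h = 3.2 m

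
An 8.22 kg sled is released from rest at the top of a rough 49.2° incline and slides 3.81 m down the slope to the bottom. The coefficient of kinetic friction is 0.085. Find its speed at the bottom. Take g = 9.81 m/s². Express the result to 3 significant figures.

Taking the bottom as reference, mgh = ½mv² + μ_k N L with h = L sinθ, N = mg cosθ:
mgh = mgL sinθ = (8.22)(9.81)(3.81)sin49.2° = 232.57 J
W_f = μ_k mg cosθ · L = (0.085)(8.22)(9.81)cos49.2°·3.81 = 17.06 J
½mv² = 232.57 − 17.06 = 215.51 J
v = √(2 × 215.51/8.22) = 7.241 m/s

v = 7.24 m/s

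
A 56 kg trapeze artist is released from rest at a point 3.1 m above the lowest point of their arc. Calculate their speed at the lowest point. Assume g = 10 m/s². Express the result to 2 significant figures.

v = 7.9 m/s

Mechanical energy is conserved (no friction): mgh = ½mv²
The mass cancels from both sides.
v = √(2gh) = √(2 × 10 × 3.1) = √62.000 = 7.874 m/s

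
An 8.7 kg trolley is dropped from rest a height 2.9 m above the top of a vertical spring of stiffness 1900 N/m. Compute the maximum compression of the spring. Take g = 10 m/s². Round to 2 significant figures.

x = 0.56 m

Take the reference level at the top of the uncompressed spring. At max compression the trolley has fallen H + x and is momentarily at rest:
mg(H + x) = ½kx²
½(1900)x² − (8.7)(10)x − (8.7)(10)(2.9) = 0
950.0x² − 87.00x − 252.3 = 0
x = [87.00 + √(7569 + 958740)]/(2 × 950.0) = 0.5632 m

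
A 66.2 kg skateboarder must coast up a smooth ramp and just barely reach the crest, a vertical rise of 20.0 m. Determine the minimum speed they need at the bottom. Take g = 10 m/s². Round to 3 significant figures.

At the top they are momentarily at rest, so all KE converts to PE: ½mv² = mgh
v = √(2gh) = √(2 × 10 × 20.0) = 20.00 m/s

v = 20.0 m/s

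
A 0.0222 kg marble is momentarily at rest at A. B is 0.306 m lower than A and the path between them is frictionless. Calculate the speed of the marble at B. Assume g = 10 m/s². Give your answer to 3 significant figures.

v = 2.47 m/s

By conservation of mechanical energy, mgh = ½mv²
The mass cancels from both sides.
v = √(2gh) = √(2 × 10 × 0.306) = √6.1200 = 2.474 m/s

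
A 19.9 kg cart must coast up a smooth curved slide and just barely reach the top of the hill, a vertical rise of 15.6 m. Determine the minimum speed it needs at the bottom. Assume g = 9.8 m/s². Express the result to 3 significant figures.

At the top it is momentarily at rest, so all KE converts to PE: ½mv² = mgh
v = √(2gh) = √(2 × 9.8 × 15.6) = 17.49 m/s

v = 17.5 m/s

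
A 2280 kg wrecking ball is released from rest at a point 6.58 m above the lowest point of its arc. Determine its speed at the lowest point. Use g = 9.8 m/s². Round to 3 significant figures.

v = 11.4 m/s

Energy conservation between the two points: mgh = ½mv²
The mass cancels from both sides.
v = √(2gh) = √(2 × 9.8 × 6.58) = √128.97 = 11.36 m/s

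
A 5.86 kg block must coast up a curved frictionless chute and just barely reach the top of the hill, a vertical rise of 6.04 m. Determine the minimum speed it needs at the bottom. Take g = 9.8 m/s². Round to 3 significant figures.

v = 10.9 m/s

At the top it is momentarily at rest, so all KE converts to PE: ½mv² = mgh
v = √(2gh) = √(2 × 9.8 × 6.04) = 10.88 m/s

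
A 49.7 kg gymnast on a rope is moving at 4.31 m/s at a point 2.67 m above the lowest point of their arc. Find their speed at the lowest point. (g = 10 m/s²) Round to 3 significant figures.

Mechanical energy is conserved (no friction): ½mv₀² + mgh = ½mv²
The mass cancels from both sides.
v² = v₀² + 2gh = (4.31)² + 2(10)(2.67) = 71.976
v = √71.976 = 8.484 m/s

v = 8.48 m/s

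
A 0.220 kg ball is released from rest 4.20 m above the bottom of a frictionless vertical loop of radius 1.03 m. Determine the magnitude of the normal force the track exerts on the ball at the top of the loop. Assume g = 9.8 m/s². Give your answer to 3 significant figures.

Energy from release to top (height 2r): mgh = ½mv_top² + mg(2r)
v_top² = 2g(h − 2r) = 2(9.8)(4.20 − 2.060) = 41.944 m²/s²
At the top, both N and weight point toward the centre: N + mg = mv_top²/r
N = m(v_top²/r − g) = 0.220(41.944/1.03 − 9.8) = 6.803 N

N = 6.80 N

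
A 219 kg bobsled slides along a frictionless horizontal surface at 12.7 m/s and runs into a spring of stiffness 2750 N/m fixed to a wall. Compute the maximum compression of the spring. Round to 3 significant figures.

At max compression the bobsled is momentarily at rest: ½mv² = ½kx²
x = v√(m/k) = 12.7 × √(219/2750) = 3.584 m

x = 3.58 m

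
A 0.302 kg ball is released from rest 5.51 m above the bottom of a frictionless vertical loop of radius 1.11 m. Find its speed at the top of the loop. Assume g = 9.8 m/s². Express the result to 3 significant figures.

Energy conservation: mgh = ½mv_top² + mg(2r)
v_top² = 2g(h − 2r) = 2(9.8)(5.51 − 2.220) = 64.48
v_top = 8.030 m/s

v = 8.03 m/s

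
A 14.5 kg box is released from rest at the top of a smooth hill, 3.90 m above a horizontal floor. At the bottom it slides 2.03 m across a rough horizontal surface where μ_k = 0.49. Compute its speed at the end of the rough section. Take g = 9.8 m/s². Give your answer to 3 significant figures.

v = 7.55 m/s

Energy at the top = energy at the end + work done against friction:
mgh = ½mv² + μ_k m g d
W_f = μ_k mg d = (0.49)(14.5)(9.8)(2.03) = 141.3 J
½mv² = mgh − W_f = 554.19 − 141.3 = 412.84 J
v = √(2 × 412.84/14.5) = 7.546 m/s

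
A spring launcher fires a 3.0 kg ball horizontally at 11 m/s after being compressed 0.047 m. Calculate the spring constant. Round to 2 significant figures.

k = 160000 N/m

Spring PE at full compression equals KE at release: ½kx² = ½mv²
k = mv²/x² = (3.0)(11)²/(0.047)² = 164328 N/m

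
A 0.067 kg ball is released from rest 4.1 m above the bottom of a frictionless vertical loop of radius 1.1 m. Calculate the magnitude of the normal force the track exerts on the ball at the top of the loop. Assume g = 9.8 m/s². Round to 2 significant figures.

N = 1.6 N

Energy from release to top (height 2r): mgh = ½mv_top² + mg(2r)
v_top² = 2g(h − 2r) = 2(9.8)(4.1 − 2.200) = 37.240 m²/s²
At the top, both N and weight point toward the centre: N + mg = mv_top²/r
N = m(v_top²/r − g) = 0.067(37.240/1.1 − 9.8) = 1.612 N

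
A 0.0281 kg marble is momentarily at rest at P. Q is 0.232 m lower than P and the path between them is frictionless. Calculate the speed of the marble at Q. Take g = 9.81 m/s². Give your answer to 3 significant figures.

Equating total energy at the two states: mgh = ½mv²
The mass cancels from both sides.
v = √(2gh) = √(2 × 9.81 × 0.232) = √4.5518 = 2.134 m/s

v = 2.13 m/s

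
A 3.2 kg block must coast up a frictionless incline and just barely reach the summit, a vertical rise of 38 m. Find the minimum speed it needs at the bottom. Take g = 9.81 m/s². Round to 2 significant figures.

At the top it is momentarily at rest, so all KE converts to PE: ½mv² = mgh
v = √(2gh) = √(2 × 9.81 × 38) = 27.30 m/s

v = 27 m/s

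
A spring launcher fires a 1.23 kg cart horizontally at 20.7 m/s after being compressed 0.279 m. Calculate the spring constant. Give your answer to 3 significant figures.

Spring PE at full compression equals KE at release: ½kx² = ½mv²
k = mv²/x² = (1.23)(20.7)²/(0.279)² = 6771 N/m

k = 6770 N/m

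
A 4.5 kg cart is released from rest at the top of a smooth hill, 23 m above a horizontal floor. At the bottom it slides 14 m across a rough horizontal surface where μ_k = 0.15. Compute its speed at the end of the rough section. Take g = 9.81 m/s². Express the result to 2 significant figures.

v = 20 m/s

Energy at the top = energy at the end + work done against friction:
mgh = ½mv² + μ_k m g d
W_f = μ_k mg d = (0.15)(4.5)(9.81)(14) = 92.70 J
½mv² = mgh − W_f = 1015.3 − 92.70 = 922.63 J
v = √(2 × 922.63/4.5) = 20.25 m/s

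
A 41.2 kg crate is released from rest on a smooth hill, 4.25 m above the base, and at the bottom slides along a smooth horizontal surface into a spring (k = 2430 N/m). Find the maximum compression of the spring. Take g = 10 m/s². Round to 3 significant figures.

Gravitational PE at the top equals spring PE at max compression: mgh = ½kx²
x = √(2mgh/k) = √(2 × 41.2 × 10 × 4.25 / 2430) = 1.200 m

x = 1.20 m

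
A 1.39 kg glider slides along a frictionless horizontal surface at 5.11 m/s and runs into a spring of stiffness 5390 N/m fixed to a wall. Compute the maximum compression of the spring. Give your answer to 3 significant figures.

At max compression the glider is momentarily at rest: ½mv² = ½kx²
x = v√(m/k) = 5.11 × √(1.39/5390) = 0.08206 m

x = 0.0821 m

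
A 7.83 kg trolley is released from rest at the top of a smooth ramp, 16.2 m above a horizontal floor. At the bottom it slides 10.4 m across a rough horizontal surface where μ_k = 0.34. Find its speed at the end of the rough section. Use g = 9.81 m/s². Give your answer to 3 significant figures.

v = 15.8 m/s

Applying the work–energy principle:
mgh = ½mv² + μ_k m g d
W_f = μ_k mg d = (0.34)(7.83)(9.81)(10.4) = 271.6 J
½mv² = mgh − W_f = 1244.4 − 271.6 = 972.75 J
v = √(2 × 972.75/7.83) = 15.76 m/s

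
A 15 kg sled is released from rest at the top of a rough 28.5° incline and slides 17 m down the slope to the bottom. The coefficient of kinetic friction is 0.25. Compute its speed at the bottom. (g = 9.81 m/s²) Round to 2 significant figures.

Work–energy: mg(L sinθ) − μ_k(mg cosθ)L = ½mv²
mgh = mgL sinθ = (15)(9.81)(17)sin28.5° = 1193.6 J
W_f = μ_k mg cosθ · L = (0.25)(15)(9.81)cos28.5°·17 = 549.6 J
½mv² = 1193.6 − 549.6 = 644.04 J
v = √(2 × 644.04/15) = 9.267 m/s

v = 9.3 m/s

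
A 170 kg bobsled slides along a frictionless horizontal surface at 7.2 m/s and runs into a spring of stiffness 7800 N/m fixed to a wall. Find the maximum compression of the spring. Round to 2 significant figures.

x = 1.1 m

Conservation of energy between contact and max compression: ½mv² = ½kx²
x = v√(m/k) = 7.2 × √(170/7800) = 1.063 m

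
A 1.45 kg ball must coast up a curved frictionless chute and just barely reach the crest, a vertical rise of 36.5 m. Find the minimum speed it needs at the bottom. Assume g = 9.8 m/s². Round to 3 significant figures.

At the top it is momentarily at rest, so all KE converts to PE: ½mv² = mgh
v = √(2gh) = √(2 × 9.8 × 36.5) = 26.75 m/s

v = 26.7 m/s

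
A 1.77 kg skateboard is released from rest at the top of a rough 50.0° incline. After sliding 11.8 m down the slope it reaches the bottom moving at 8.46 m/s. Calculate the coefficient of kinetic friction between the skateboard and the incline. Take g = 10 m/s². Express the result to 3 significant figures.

Energy balance down the incline: mg L sinθ − ½mv² = μ_k (mg cosθ) L
mgL sinθ = 160.00 J; ½mv² = 63.341 J
W_f = 160.00 − 63.341 = 96.66 J
μ_k = W_f/(mg cosθ · L) = 96.66/(11.38 × 11.8) = 0.7200

μ_k = 0.720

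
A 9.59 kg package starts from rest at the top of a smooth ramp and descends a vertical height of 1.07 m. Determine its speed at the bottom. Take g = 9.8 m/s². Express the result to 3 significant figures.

By conservation of mechanical energy, mgh = ½mv²
v = √(2gh) = √(2 × 9.8 × 1.07) = √20.972 = 4.580 m/s

v = 4.58 m/s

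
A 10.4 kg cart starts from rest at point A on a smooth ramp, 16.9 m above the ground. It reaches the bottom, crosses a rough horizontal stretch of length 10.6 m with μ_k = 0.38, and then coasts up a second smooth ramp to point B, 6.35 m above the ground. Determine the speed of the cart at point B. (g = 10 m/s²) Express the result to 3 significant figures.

v = 11.4 m/s

Energy at A: mgh₁ = (10.4)(10)(16.9) = 1757.6 J
Friction loss: W_f = μ_k mg d = 418.9 J
At B: ½mv² + mgh₂ = mgh₁ − W_f
½mv² = 1757.6 − 418.9 − 660.40 = 678.29 J
v = √(2 × 678.29/10.4) = 11.42 m/s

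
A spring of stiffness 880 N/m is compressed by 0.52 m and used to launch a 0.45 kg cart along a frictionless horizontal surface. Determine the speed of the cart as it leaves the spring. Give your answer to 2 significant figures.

Spring PE converts entirely to kinetic energy: ½kx² = ½mv²
v = x√(k/m) = 0.52 × √(880/0.45) = 23.00 m/s

v = 23 m/s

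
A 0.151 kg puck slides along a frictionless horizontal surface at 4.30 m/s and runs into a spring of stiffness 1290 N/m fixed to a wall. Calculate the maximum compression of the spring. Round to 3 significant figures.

x = 0.0465 m

All KE is stored as spring PE at maximum compression: ½mv² = ½kx²
x = v√(m/k) = 4.30 × √(0.151/1290) = 0.04652 m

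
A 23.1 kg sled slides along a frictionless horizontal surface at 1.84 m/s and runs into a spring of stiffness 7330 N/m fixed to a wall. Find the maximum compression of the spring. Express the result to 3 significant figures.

Conservation of energy between contact and max compression: ½mv² = ½kx²
x = v√(m/k) = 1.84 × √(23.1/7330) = 0.1033 m

x = 0.103 m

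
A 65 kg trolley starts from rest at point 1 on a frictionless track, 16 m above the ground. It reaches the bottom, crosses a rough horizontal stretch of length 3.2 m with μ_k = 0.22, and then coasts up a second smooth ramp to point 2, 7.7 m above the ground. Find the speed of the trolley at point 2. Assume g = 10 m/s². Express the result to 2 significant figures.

v = 12 m/s

Energy at 1: mgh₁ = (65)(10)(16) = 10400 J
Friction loss: W_f = μ_k mg d = 457.6 J
At 2: ½mv² + mgh₂ = mgh₁ − W_f
½mv² = 10400 − 457.6 − 5005.0 = 4937.4 J
v = √(2 × 4937.4/65) = 12.33 m/s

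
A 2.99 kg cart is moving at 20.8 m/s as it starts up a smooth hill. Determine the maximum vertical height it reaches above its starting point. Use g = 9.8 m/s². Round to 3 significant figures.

By energy conservation, ½mv² = mgh
h = v²/(2g) = 20.8²/(2 × 9.8) = 22.07 m

h = 22.1 m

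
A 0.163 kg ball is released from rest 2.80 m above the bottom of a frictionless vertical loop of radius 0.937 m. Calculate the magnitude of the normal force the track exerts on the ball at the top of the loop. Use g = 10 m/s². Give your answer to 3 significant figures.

N = 1.59 N

Energy from release to top (height 2r): mgh = ½mv_top² + mg(2r)
v_top² = 2g(h − 2r) = 2(10)(2.80 − 1.874) = 18.520 m²/s²
At the top, both N and weight point toward the centre: N + mg = mv_top²/r
N = m(v_top²/r − g) = 0.163(18.520/0.937 − 10) = 1.592 N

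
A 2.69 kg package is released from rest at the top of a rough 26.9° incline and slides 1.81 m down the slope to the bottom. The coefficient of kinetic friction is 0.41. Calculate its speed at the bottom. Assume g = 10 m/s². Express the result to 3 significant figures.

v = 1.77 m/s

Taking the bottom as reference, mgh = ½mv² + μ_k N L with h = L sinθ, N = mg cosθ:
mgh = mgL sinθ = (2.69)(10)(1.81)sin26.9° = 22.029 J
W_f = μ_k mg cosθ · L = (0.41)(2.69)(10)cos26.9°·1.81 = 17.80 J
½mv² = 22.029 − 17.80 = 4.2261 J
v = √(2 × 4.2261/2.69) = 1.773 m/s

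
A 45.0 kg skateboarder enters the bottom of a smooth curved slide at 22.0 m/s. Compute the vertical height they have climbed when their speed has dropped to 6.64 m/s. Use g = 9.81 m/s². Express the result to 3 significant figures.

h = 22.4 m

Energy balance between the two points: ½mv₁² = ½mv₂² + mgh
h = (v₁² − v₂²)/(2g) = (22.0² − 6.64²)/(2 × 9.81) = 22.42 m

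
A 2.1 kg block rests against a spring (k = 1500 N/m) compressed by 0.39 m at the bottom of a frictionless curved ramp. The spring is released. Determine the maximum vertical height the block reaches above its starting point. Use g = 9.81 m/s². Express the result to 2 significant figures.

All spring PE becomes gravitational PE at the highest point: ½kx² = mgh
h = kx²/(2mg) = (1500)(0.39)²/(2 × 2.1 × 9.81) = 5.537 m

h = 5.5 m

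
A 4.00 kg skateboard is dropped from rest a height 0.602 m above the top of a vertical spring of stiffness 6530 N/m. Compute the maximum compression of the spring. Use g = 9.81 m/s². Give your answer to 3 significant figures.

x = 0.0913 m

Take the reference level at the top of the uncompressed spring. At max compression the skateboard has fallen H + x and is momentarily at rest:
mg(H + x) = ½kx²
½(6530)x² − (4.00)(9.81)x − (4.00)(9.81)(0.602) = 0
3265x² − 39.24x − 23.62 = 0
x = [39.24 + √(1540 + 308510)]/(2 × 3265) = 0.09128 m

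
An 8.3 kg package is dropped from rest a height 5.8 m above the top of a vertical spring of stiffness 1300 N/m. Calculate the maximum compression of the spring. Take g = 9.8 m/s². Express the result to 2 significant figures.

Take the reference level at the top of the uncompressed spring. At max compression the package has fallen H + x and is momentarily at rest:
mg(H + x) = ½kx²
½(1300)x² − (8.3)(9.8)x − (8.3)(9.8)(5.8) = 0
650.0x² − 81.34x − 471.8 = 0
x = [81.34 + √(6616 + 1.2266e+06)]/(2 × 650.0) = 0.9168 m

x = 0.92 m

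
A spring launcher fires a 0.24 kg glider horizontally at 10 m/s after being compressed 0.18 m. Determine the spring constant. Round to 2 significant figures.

k = 740 N/m

½kx² = ½mv²
k = mv²/x² = (0.24)(10)²/(0.18)² = 740.7 N/m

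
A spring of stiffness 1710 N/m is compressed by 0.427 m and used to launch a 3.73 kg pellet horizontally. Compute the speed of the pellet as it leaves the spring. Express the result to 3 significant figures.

v = 9.14 m/s

The pellet leaves the spring when the spring is at natural length, so ½kx² = ½mv²
v = x√(k/m) = 0.427 × √(1710/3.73) = 9.143 m/s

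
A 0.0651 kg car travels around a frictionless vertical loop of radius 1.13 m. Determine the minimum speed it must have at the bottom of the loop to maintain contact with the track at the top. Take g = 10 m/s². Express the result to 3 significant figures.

v = 7.52 m/s

At the top: mg = mv_top²/r ⇒ v_top² = gr = 11.30 m²/s²
Energy from bottom to top (height 2r): ½mv_bot² = ½mv_top² + mg(2r)
v_bot² = gr + 4gr = 5gr = 56.50
v_bot = √(5gr) = 7.517 m/s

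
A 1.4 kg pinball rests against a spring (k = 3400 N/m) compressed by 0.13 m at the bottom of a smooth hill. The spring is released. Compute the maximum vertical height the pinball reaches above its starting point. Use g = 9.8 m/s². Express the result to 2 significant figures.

h = 2.1 m

Energy conservation from release to the highest point: ½kx² = mgh
h = kx²/(2mg) = (3400)(0.13)²/(2 × 1.4 × 9.8) = 2.094 m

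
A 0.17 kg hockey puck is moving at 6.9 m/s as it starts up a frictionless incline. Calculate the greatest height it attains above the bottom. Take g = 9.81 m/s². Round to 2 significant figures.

h = 2.4 m

Setting KE at the bottom equal to PE gained: ½mv² = mgh
h = v²/(2g) = 6.9²/(2 × 9.81) = 2.427 m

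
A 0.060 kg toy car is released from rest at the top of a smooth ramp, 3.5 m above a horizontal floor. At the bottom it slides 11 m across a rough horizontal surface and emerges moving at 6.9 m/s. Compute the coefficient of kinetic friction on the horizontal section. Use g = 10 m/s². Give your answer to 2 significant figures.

μ_k = 0.10

Applying the work–energy principle:
mgh = ½mv² + μ_k m g d
mgh = 2.1000 J; ½mv² = 1.4283 J
W_f = 2.1000 − 1.4283 = 0.6717 J
μ_k = W_f/(mg·d) = 0.6717/(0.6000 × 11) = 0.1018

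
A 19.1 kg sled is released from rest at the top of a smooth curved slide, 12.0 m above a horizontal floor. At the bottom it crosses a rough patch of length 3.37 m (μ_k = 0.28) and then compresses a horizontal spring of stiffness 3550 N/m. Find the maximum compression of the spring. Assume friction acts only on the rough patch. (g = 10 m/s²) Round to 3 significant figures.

Initial energy: E₁ = mgh = (19.1)(10)(12.0) = 2292.0 J
Friction removes W_f = μ_k mg d = (0.28)(19.1)(10)(3.37) = 180.2 J
Energy reaching the spring: E = 2292.0 − 180.2 = 2111.8 J
At max compression ½kx² = E ⇒ x = √(2E/k) = √(2 × 2111.8/3550) = 1.091 m

x = 1.09 m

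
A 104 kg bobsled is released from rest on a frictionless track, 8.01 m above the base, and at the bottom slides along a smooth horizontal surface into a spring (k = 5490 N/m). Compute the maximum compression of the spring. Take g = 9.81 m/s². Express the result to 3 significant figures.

Gravitational PE at the top equals spring PE at max compression: mgh = ½kx²
x = √(2mgh/k) = √(2 × 104 × 9.81 × 8.01 / 5490) = 1.725 m

x = 1.73 m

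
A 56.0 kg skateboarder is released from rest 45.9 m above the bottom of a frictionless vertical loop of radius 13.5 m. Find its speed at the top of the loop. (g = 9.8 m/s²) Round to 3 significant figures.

Energy conservation: mgh = ½mv_top² + mg(2r)
v_top² = 2g(h − 2r) = 2(9.8)(45.9 − 27.00) = 370.4
v_top = 19.25 m/s

v = 19.2 m/s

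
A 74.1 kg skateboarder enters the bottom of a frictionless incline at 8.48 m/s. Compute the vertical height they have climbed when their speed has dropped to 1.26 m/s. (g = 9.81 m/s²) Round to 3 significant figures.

Conservation of energy: ½mv₁² = ½mv₂² + mgh
h = (v₁² − v₂²)/(2g) = (8.48² − 1.26²)/(2 × 9.81) = 3.584 m

h = 3.58 m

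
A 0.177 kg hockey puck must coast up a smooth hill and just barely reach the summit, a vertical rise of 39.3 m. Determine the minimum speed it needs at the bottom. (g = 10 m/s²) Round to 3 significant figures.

At the top it is momentarily at rest, so all KE converts to PE: ½mv² = mgh
v = √(2gh) = √(2 × 10 × 39.3) = 28.04 m/s

v = 28.0 m/s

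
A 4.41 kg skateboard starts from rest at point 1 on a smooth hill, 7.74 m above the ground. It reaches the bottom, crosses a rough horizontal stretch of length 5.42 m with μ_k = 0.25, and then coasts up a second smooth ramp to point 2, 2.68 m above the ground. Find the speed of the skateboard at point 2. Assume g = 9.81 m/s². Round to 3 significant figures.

Energy at 1: mgh₁ = (4.41)(9.81)(7.74) = 334.85 J
Friction loss: W_f = μ_k mg d = 58.62 J
At 2: ½mv² + mgh₂ = mgh₁ − W_f
½mv² = 334.85 − 58.62 − 115.94 = 160.29 J
v = √(2 × 160.29/4.41) = 8.526 m/s

v = 8.53 m/s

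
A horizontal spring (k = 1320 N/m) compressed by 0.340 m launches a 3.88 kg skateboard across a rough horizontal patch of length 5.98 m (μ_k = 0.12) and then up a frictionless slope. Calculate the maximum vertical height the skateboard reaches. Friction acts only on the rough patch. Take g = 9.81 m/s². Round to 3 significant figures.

h = 1.29 m

Spring energy: E₀ = ½kx² = ½(1320)(0.340)² = 76.296 J
Friction: W_f = μ_k mg d = (0.12)(3.88)(9.81)(5.98) = 27.31 J
Energy at base of ramp: E = 76.296 − 27.31 = 48.982 J
At max height all remaining energy is PE: mgh = E ⇒ h = E/(mg) = 48.982/(3.88 × 9.81) = 1.287 m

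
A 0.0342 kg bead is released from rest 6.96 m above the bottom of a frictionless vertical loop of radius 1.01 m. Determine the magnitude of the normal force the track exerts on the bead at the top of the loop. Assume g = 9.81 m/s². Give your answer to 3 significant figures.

N = 2.95 N

Energy from release to top (height 2r): mgh = ½mv_top² + mg(2r)
v_top² = 2g(h − 2r) = 2(9.81)(6.96 − 2.020) = 96.923 m²/s²
At the top, both N and weight point toward the centre: N + mg = mv_top²/r
N = m(v_top²/r − g) = 0.0342(96.923/1.01 − 9.81) = 2.946 N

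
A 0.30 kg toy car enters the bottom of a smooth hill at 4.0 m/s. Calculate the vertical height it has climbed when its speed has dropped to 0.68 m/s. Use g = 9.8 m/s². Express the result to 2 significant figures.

Conservation of energy: ½mv₁² = ½mv₂² + mgh
h = (v₁² − v₂²)/(2g) = (4.0² − 0.68²)/(2 × 9.8) = 0.7927 m

h = 0.79 m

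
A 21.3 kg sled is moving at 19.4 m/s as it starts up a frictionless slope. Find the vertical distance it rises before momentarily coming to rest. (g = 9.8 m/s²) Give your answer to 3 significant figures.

h = 19.2 m

Setting KE at the bottom equal to PE gained: ½mv² = mgh
h = v²/(2g) = 19.4²/(2 × 9.8) = 19.20 m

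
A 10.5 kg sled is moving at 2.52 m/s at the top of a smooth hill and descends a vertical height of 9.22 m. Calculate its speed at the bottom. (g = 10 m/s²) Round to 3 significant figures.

v = 13.8 m/s

Energy conservation between the two points: ½mv₀² + mgh = ½mv²
v² = v₀² + 2gh = (2.52)² + 2(10)(9.22) = 190.75
v = √190.75 = 13.81 m/s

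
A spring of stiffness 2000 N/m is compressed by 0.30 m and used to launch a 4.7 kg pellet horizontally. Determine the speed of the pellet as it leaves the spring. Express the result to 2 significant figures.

v = 6.2 m/s

The pellet leaves the spring when the spring is at natural length, so ½kx² = ½mv²
v = x√(k/m) = 0.30 × √(2000/4.7) = 6.189 m/s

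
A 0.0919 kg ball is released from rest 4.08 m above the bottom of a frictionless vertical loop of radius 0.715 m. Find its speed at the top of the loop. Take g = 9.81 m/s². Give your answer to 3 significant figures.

v = 7.21 m/s

Energy conservation: mgh = ½mv_top² + mg(2r)
v_top² = 2g(h − 2r) = 2(9.81)(4.08 − 1.430) = 51.99
v_top = 7.211 m/s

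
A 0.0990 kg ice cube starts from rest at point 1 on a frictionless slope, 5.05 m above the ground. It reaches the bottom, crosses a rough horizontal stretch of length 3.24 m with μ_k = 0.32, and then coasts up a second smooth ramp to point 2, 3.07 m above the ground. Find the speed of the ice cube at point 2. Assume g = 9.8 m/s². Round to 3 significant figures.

v = 4.30 m/s

Energy at 1: mgh₁ = (0.0990)(9.8)(5.05) = 4.8995 J
Friction loss: W_f = μ_k mg d = 1.006 J
At 2: ½mv² + mgh₂ = mgh₁ − W_f
½mv² = 4.8995 − 1.006 − 2.9785 = 0.91509 J
v = √(2 × 0.91509/0.0990) = 4.300 m/s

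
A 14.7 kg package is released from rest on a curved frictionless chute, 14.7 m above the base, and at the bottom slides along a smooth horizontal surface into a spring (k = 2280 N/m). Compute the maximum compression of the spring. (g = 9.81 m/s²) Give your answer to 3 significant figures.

Gravitational PE at the top equals spring PE at max compression: mgh = ½kx²
x = √(2mgh/k) = √(2 × 14.7 × 9.81 × 14.7 / 2280) = 1.364 m

x = 1.36 m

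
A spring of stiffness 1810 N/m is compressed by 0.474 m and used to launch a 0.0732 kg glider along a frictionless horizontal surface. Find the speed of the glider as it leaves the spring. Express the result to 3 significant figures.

v = 74.5 m/s

The glider leaves the spring when the spring is at natural length, so ½kx² = ½mv²
v = x√(k/m) = 0.474 × √(1810/0.0732) = 74.54 m/s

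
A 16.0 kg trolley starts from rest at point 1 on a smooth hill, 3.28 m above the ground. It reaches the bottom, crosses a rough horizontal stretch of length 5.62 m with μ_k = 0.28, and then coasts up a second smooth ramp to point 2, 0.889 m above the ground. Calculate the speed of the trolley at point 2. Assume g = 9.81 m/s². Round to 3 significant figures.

Energy at 1: mgh₁ = (16.0)(9.81)(3.28) = 514.83 J
Friction loss: W_f = μ_k mg d = 247.0 J
At 2: ½mv² + mgh₂ = mgh₁ − W_f
½mv² = 514.83 − 247.0 − 139.54 = 128.30 J
v = √(2 × 128.30/16.0) = 4.005 m/s

v = 4.00 m/s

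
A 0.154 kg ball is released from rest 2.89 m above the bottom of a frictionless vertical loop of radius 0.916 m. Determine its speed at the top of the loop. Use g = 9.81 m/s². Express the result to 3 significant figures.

v = 4.56 m/s

Energy conservation: mgh = ½mv_top² + mg(2r)
v_top² = 2g(h − 2r) = 2(9.81)(2.89 − 1.832) = 20.76
v_top = 4.556 m/s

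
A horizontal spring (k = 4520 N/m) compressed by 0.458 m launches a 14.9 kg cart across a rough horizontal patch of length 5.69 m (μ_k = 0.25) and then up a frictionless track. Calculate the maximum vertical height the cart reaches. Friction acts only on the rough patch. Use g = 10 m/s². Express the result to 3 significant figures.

h = 1.76 m

Spring energy: E₀ = ½kx² = ½(4520)(0.458)² = 474.07 J
Friction: W_f = μ_k mg d = (0.25)(14.9)(10)(5.69) = 212.0 J
Energy at base of ramp: E = 474.07 − 212.0 = 262.11 J
At max height all remaining energy is PE: mgh = E ⇒ h = E/(mg) = 262.11/(14.9 × 10) = 1.759 m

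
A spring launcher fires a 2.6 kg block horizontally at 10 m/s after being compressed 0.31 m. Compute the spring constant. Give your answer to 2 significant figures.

k = 2700 N/m

½kx² = ½mv²
k = mv²/x² = (2.6)(10)²/(0.31)² = 2706 N/m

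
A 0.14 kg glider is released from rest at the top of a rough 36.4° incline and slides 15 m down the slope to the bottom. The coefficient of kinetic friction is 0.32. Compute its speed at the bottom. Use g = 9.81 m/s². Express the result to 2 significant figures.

v = 9.9 m/s

Taking the bottom as reference, mgh = ½mv² + μ_k N L with h = L sinθ, N = mg cosθ:
mgh = mgL sinθ = (0.14)(9.81)(15)sin36.4° = 12.225 J
W_f = μ_k mg cosθ · L = (0.32)(0.14)(9.81)cos36.4°·15 = 5.306 J
½mv² = 12.225 − 5.306 = 6.9189 J
v = √(2 × 6.9189/0.14) = 9.942 m/s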